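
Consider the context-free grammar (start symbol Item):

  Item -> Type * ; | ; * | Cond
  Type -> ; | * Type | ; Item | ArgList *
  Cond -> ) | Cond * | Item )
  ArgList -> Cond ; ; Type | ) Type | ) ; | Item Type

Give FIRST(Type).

Type -> ; contributes {;}.
Type -> * Type contributes {*}.
Type -> ; Item contributes {;}.
From Type -> ArgList *: add FIRST(ArgList) = { ), *, ; }.
Union: FIRST(Type) = { ), *, ; }.

{ ), *, ; }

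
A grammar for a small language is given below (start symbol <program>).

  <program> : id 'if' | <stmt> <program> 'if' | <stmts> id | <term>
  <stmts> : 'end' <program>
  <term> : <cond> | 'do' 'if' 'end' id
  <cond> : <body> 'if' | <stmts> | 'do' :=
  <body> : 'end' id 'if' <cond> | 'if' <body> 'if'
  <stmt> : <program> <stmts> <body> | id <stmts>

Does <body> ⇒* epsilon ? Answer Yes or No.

No nonterminal in this grammar is nullable.
No production of <body> has an RHS whose symbols are all nullable, so <body> is not nullable.

No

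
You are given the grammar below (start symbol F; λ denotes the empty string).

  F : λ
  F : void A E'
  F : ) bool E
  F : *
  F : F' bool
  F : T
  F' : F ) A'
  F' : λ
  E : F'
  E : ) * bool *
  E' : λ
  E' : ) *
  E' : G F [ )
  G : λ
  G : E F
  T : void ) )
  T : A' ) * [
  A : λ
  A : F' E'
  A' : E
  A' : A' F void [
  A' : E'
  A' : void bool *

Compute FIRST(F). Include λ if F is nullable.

F : λ contributes λ.
F : void A E' contributes {void}.
F : ) bool E contributes {)}.
F : * contributes {*}.
From F : F' bool: F' nullable, take FIRST(F') ∪ {bool} = { ), *, [, bool, void }.
From F : T: add FIRST(T) = { ), *, [, bool, void }.
Union: FIRST(F) = { ), *, [, bool, void, λ }.

{ ), *, [, bool, void, λ }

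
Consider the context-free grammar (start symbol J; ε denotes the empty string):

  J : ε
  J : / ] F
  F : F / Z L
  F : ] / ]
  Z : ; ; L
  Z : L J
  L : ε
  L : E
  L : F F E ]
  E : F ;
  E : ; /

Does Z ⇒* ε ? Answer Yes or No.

Yes

Z : L J and each of L, J is nullable, so Z ⇒* ε.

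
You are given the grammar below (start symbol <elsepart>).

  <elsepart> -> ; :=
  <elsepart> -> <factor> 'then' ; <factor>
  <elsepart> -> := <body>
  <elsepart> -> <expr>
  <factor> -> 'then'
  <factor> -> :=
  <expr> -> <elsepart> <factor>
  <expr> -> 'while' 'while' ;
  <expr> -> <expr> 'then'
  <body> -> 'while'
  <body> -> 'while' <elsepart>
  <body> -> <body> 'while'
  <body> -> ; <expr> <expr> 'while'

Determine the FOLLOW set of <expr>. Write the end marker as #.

In <elsepart> -> <expr>: <expr> is at the end, add FOLLOW(<elsepart>) = { #, 'then', 'while', := }.
In <expr> -> <expr> 'then': add FIRST('then') = { 'then' }.
In <body> -> ; <expr> <expr> 'while': add FIRST(<expr> 'while') = { 'then', 'while', :=, ; }.
In <body> -> ; <expr> <expr> 'while': add FIRST('while') = { 'while' }.
Union: FOLLOW(<expr>) = { #, 'then', 'while', :=, ; }.

{ #, 'then', 'while', :=, ; }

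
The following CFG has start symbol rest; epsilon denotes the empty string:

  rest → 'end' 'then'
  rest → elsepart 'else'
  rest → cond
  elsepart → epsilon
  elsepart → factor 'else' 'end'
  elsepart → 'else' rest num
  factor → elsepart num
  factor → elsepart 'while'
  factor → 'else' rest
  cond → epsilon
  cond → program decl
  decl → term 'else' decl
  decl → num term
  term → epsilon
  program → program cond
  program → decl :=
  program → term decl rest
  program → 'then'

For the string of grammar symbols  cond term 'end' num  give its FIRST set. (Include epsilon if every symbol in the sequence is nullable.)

Add FIRST(cond)\{epsilon} = { 'else', 'then', num }; cond is nullable, continue.
Add FIRST(term)\{epsilon} = {  }; term is nullable, continue.
'end' is a terminal; add {'end'} and stop.

{ 'else', 'end', 'then', num }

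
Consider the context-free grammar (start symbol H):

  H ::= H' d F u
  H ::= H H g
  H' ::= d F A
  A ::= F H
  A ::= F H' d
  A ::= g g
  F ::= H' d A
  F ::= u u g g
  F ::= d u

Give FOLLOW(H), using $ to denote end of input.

H is the start symbol, so $ ∈ FOLLOW(H).
In H ::= H H g: add FIRST(H g) = { d }.
In H ::= H H g: add FIRST(g) = { g }.
In A ::= F H: H is at the end, add FOLLOW(A) = { d, g, u }.
Union: FOLLOW(H) = { $, d, g, u }.

{ $, d, g, u }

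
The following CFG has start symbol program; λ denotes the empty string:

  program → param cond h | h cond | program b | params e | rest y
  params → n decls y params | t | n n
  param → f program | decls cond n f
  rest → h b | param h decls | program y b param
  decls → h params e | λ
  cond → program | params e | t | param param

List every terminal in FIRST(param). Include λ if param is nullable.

{ f, h, n, t }

param → f program contributes {f}.
From param → decls cond n f: decls nullable, take FIRST(decls) ∪ FIRST(cond) = { f, h, n, t }.
Union: FIRST(param) = { f, h, n, t }.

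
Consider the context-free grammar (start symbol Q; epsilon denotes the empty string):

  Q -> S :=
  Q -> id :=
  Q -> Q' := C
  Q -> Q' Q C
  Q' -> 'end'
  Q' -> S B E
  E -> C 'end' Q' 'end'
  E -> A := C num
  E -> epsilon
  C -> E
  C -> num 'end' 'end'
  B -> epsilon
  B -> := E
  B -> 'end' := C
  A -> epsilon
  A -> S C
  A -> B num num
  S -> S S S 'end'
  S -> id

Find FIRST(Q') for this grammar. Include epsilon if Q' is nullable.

Q' -> 'end' contributes {'end'}.
From Q' -> S B E: add FIRST(S) = { id }.
Union: FIRST(Q') = { 'end', id }.

{ 'end', id }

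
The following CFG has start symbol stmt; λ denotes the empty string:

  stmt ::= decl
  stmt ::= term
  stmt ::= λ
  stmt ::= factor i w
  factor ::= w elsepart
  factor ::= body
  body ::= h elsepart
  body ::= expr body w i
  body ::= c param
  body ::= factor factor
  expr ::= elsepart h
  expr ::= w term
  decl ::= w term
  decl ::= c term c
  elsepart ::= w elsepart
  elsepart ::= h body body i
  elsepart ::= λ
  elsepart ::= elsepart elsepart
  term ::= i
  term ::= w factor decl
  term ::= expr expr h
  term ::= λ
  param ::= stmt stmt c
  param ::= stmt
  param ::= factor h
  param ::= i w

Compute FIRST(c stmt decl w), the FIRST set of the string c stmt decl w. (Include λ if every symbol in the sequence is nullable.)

c is a terminal; add {c} and stop.

{ c }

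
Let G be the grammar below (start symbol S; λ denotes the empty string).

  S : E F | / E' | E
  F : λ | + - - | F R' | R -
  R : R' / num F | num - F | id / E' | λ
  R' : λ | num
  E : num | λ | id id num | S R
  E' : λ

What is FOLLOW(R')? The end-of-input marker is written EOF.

In F : F R': R' is at the end, add FOLLOW(F) = { EOF, +, -, /, id, num }.
In R : R' / num F: add FIRST(/ num F) = { / }.
Union: FOLLOW(R') = { EOF, +, -, /, id, num }.

{ EOF, +, -, /, id, num }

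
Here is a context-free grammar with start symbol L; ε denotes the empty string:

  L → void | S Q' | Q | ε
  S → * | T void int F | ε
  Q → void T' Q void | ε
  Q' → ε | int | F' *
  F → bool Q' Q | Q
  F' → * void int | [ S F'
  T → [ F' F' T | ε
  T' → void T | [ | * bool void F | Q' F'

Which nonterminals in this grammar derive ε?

{ F, L, Q, Q', S, T }

Directly nullable (have an ε-production): L, S, Q, Q', T.
F → Q with every symbol nullable, so F is nullable.
No other nonterminal has a production whose RHS symbols are all nullable.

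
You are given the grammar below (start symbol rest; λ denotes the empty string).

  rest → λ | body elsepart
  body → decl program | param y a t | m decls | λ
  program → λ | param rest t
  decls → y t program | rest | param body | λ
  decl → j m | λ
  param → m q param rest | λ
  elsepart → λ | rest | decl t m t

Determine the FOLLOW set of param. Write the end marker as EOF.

{ EOF, j, m, t, y }

In body → param y a t: add FIRST(y a t) = { y }.
In program → param rest t: add FIRST(rest t) = { j, m, t, y }.
In decls → param body: add FIRST(body)\{λ} = { j, m, t, y }.
  Since body is nullable, also add FOLLOW(decls) = { EOF, j, m, t, y }.
In param → m q param rest: add FIRST(rest)\{λ} = { j, m, t, y }.
  Since rest is nullable, also add FOLLOW(param) = { EOF, j, m, t, y }.
Union: FOLLOW(param) = { EOF, j, m, t, y }.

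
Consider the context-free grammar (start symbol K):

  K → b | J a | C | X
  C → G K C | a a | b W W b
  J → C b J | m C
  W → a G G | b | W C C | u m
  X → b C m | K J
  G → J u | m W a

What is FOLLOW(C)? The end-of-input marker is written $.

{ $, a, b, m, u }

In K → C: C is at the end, add FOLLOW(K) = { $, a, b, m }.
In C → G K C: C is at the end, add FOLLOW(C) = { $, a, b, m, u }.
In J → C b J: add FIRST(b J) = { b }.
In J → m C: C is at the end, add FOLLOW(J) = { $, a, b, m, u }.
In W → W C C: add FIRST(C) = { a, b, m }.
In W → W C C: C is at the end, add FOLLOW(W) = { a, b, m, u }.
In X → b C m: add FIRST(m) = { m }.
Union: FOLLOW(C) = { $, a, b, m, u }.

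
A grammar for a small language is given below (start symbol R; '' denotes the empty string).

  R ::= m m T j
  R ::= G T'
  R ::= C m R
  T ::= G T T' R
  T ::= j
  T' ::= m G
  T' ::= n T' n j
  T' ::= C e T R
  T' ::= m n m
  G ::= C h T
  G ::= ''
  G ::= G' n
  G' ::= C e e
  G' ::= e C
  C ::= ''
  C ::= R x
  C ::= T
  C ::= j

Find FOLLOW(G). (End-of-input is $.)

{ $, e, h, j, m, n, x }

In R ::= G T': add FIRST(T') = { e, h, j, m, n }.
In T ::= G T T' R: add FIRST(T T' R) = { e, h, j, m, n }.
In T' ::= m G: G is at the end, add FOLLOW(T') = { $, e, h, j, m, n, x }.
Union: FOLLOW(G) = { $, e, h, j, m, n, x }.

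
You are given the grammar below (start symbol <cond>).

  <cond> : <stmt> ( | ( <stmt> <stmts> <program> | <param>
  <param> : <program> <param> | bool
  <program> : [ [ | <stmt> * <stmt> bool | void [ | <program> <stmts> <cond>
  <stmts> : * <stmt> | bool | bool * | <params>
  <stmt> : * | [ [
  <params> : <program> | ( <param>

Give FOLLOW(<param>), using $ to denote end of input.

{ $, (, *, [, bool, void }

In <cond> : <param>: <param> is at the end, add FOLLOW(<cond>) = { $, (, *, [, bool, void }.
In <param> : <program> <param>: <param> is at the end, add FOLLOW(<param>) = { $, (, *, [, bool, void }.
In <params> : ( <param>: <param> is at the end, add FOLLOW(<params>) = { (, *, [, bool, void }.
Union: FOLLOW(<param>) = { $, (, *, [, bool, void }.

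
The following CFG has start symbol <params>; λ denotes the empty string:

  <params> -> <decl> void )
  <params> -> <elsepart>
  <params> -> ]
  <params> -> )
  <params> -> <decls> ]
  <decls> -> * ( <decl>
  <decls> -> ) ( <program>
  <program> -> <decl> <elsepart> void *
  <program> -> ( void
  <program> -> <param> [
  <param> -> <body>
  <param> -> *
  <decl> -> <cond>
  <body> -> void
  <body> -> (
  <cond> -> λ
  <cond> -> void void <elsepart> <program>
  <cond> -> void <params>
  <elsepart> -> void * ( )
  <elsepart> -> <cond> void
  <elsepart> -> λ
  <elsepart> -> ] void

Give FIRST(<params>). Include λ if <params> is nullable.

From <params> -> <decl> void ): <decl> nullable, take FIRST(<decl>) ∪ {void} = { void }.
From <params> -> <elsepart>: add FIRST(<elsepart>) = { ], void, λ } (including λ since <elsepart> is nullable).
<params> -> ] contributes {]}.
<params> -> ) contributes {)}.
From <params> -> <decls> ]: add FIRST(<decls>) = { ), * }.
Union: FIRST(<params>) = { ), *, ], void, λ }.

{ ), *, ], void, λ }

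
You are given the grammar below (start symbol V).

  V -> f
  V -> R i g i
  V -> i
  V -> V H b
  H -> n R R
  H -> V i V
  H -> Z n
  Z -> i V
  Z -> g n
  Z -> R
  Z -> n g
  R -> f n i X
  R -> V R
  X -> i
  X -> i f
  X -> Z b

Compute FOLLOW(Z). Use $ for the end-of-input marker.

{ b, n }

In H -> Z n: add FIRST(n) = { n }.
In X -> Z b: add FIRST(b) = { b }.
Union: FOLLOW(Z) = { b, n }.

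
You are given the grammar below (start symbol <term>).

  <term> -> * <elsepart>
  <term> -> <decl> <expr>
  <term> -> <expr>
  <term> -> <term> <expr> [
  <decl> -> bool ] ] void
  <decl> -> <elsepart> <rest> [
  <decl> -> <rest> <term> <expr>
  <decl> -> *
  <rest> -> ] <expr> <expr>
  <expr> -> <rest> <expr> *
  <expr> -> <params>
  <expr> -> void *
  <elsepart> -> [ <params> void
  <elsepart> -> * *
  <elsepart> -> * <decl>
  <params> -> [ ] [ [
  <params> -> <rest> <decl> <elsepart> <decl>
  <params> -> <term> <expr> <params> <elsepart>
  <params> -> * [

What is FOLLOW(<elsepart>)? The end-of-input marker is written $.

In <term> -> * <elsepart>: <elsepart> is at the end, add FOLLOW(<term>) = { $, *, [, ], bool, void }.
In <decl> -> <elsepart> <rest> [: add FIRST(<rest> [) = { ] }.
In <params> -> <rest> <decl> <elsepart> <decl>: add FIRST(<decl>) = { *, [, ], bool }.
In <params> -> <term> <expr> <params> <elsepart>: <elsepart> is at the end, add FOLLOW(<params>) = { $, *, [, ], bool, void }.
Union: FOLLOW(<elsepart>) = { $, *, [, ], bool, void }.

{ $, *, [, ], bool, void }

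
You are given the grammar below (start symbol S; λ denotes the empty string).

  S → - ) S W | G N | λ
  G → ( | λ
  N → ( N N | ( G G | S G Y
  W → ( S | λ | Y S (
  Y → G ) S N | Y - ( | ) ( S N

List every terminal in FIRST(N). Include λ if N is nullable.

{ (, ), - }

N → ( N N contributes {(}.
N → ( G G contributes {(}.
From N → S G Y: S, G nullable, take FIRST(S) ∪ FIRST(G) ∪ FIRST(Y) = { (, ), - }.
Union: FIRST(N) = { (, ), - }.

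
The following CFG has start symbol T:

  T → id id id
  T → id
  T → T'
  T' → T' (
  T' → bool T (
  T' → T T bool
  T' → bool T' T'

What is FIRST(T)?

T → id id id contributes {id}.
T → id contributes {id}.
From T → T': add FIRST(T') = { bool, id }.
Union: FIRST(T) = { bool, id }.

{ bool, id }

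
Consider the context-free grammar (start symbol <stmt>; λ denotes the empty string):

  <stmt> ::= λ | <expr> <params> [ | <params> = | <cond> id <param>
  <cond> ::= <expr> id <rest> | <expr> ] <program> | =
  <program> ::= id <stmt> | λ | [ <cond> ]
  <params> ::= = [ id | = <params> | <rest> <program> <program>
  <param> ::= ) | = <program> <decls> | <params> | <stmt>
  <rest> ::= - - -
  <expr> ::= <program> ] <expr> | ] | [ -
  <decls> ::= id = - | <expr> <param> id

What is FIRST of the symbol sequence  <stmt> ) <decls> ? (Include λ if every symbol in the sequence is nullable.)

{ ), -, =, [, ], id }

Add FIRST(<stmt>)\{λ} = { -, =, [, ], id }; <stmt> is nullable, continue.
) is a terminal; add {)} and stop.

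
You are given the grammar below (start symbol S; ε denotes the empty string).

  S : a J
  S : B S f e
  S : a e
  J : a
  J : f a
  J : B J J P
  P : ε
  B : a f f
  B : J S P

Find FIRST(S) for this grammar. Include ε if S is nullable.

{ a, f }

S : a J contributes {a}.
From S : B S f e: add FIRST(B) = { a, f }.
S : a e contributes {a}.
Union: FIRST(S) = { a, f }.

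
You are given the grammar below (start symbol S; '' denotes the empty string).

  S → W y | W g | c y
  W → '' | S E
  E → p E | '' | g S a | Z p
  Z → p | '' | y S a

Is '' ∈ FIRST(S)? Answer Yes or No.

Nullable nonterminals: E, W, Z.
No production of S has an RHS whose symbols are all nullable, so S is not nullable.

No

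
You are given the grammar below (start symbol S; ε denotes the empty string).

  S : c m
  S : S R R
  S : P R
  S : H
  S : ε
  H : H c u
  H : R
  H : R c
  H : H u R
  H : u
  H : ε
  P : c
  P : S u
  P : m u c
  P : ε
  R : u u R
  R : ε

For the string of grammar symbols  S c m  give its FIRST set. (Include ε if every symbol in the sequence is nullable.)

Add FIRST(S)\{ε} = { c, m, u }; S is nullable, continue.
c is a terminal; add {c} and stop.

{ c, m, u }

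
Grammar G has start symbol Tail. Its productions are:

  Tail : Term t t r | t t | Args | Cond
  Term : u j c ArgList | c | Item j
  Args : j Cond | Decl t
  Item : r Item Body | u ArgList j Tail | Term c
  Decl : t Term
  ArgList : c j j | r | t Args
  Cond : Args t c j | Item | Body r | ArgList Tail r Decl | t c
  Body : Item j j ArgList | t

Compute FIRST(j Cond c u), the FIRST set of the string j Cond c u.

j is a terminal; add {j} and stop.

{ j }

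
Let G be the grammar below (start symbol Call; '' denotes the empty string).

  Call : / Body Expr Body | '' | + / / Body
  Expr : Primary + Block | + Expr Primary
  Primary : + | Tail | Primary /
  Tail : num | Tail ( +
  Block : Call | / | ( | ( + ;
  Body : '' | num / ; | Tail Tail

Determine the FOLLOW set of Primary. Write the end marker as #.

{ #, +, /, num }

In Expr : Primary + Block: add FIRST(+ Block) = { + }.
In Expr : + Expr Primary: Primary is at the end, add FOLLOW(Expr) = { #, +, num }.
In Primary : Primary /: add FIRST(/) = { / }.
Union: FOLLOW(Primary) = { #, +, /, num }.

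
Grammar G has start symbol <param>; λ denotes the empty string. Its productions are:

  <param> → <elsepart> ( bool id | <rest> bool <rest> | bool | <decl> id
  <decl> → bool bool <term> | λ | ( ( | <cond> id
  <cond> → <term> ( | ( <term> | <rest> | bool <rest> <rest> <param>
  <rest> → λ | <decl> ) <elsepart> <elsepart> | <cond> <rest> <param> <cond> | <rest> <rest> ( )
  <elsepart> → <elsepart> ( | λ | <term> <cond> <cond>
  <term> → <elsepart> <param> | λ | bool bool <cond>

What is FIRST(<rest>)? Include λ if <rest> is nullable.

<rest> → λ contributes λ.
From <rest> → <decl> ) <elsepart> <elsepart>: <decl> nullable, take FIRST(<decl>) ∪ {)} = { (, ), bool, id }.
From <rest> → <cond> <rest> <param> <cond>: <cond>, <rest> nullable, take FIRST(<cond>) ∪ FIRST(<rest>) ∪ FIRST(<param>) = { (, ), bool, id }.
From <rest> → <rest> <rest> ( ): <rest>, <rest> nullable, take FIRST(<rest>) ∪ FIRST(<rest>) ∪ {(} = { (, ), bool, id }.
Union: FIRST(<rest>) = { (, ), bool, id, λ }.

{ (, ), bool, id, λ }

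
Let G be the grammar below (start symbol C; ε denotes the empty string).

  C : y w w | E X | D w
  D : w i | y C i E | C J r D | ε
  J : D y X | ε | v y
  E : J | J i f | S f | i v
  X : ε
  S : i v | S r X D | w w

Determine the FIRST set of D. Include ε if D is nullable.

D : w i contributes {w}.
D : y C i E contributes {y}.
From D : C J r D: C, J nullable, take FIRST(C) ∪ FIRST(J) ∪ {r} = { i, r, v, w, y }.
D : ε contributes ε.
Union: FIRST(D) = { i, r, v, w, y, ε }.

{ i, r, v, w, y, ε }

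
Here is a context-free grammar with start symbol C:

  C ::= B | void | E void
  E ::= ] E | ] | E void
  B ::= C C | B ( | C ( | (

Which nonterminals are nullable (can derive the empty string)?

{ } (none)

No nonterminal has an empty production or an RHS whose symbols are all nullable.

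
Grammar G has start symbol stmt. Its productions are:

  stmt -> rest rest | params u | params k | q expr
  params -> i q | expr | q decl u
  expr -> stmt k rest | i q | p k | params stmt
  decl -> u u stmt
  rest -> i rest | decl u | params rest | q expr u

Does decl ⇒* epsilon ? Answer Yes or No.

No

No nonterminal in this grammar is nullable.
No production of decl has an RHS whose symbols are all nullable, so decl is not nullable.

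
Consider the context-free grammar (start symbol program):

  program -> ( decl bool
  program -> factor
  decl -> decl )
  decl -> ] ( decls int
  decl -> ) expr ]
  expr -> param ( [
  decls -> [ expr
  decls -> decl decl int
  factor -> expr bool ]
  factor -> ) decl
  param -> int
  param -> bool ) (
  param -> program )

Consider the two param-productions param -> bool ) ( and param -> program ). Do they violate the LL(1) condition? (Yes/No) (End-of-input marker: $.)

FIRST(bool ) () = { bool } and FIRST(program )) = { (, ), bool, int }.
Both contain bool, so the two alternatives are not disjoint — LL(1) conflict.

Yes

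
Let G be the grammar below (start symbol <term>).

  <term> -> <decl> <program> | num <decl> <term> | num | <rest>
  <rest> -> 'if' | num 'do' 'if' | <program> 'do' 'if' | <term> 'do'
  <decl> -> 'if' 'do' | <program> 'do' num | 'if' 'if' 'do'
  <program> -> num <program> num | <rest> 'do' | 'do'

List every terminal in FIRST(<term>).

{ 'do', 'if', num }

From <term> -> <decl> <program>: add FIRST(<decl>) = { 'do', 'if', num }.
<term> -> num <decl> <term> contributes {num}.
<term> -> num contributes {num}.
From <term> -> <rest>: add FIRST(<rest>) = { 'do', 'if', num }.
Union: FIRST(<term>) = { 'do', 'if', num }.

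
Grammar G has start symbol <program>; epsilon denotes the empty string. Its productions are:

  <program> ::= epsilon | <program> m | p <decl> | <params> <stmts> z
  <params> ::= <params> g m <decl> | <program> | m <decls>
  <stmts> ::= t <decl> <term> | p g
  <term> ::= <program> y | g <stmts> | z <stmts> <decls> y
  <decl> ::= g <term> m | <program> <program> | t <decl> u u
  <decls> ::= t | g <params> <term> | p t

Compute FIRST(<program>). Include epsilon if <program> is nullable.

<program> ::= epsilon contributes epsilon.
From <program> ::= <program> m: <program> nullable, take FIRST(<program>) ∪ {m} = { g, m, p, t }.
<program> ::= p <decl> contributes {p}.
From <program> ::= <params> <stmts> z: <params> nullable, take FIRST(<params>) ∪ FIRST(<stmts>) = { g, m, p, t }.
Union: FIRST(<program>) = { g, m, p, t, epsilon }.

{ g, m, p, t, epsilon }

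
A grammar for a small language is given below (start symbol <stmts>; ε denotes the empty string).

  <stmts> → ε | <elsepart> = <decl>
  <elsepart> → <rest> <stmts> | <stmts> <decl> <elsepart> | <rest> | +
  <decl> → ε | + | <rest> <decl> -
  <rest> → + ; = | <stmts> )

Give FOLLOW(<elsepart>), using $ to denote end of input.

In <stmts> → <elsepart> = <decl>: add FIRST(= <decl>) = { = }.
In <elsepart> → <stmts> <decl> <elsepart>: <elsepart> is at the end, add FOLLOW(<elsepart>) = { = }.
Union: FOLLOW(<elsepart>) = { = }.

{ = }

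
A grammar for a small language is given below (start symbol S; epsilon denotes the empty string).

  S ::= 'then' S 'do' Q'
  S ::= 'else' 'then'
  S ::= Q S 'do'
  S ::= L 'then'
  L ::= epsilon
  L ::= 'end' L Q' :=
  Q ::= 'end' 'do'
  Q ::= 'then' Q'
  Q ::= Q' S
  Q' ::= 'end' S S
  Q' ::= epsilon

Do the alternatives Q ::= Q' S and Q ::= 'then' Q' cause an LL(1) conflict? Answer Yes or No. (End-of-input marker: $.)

Yes

FIRST(Q' S) = { 'else', 'end', 'then' } and FIRST('then' Q') = { 'then' }.
Both contain 'then', so the two alternatives are not disjoint — LL(1) conflict.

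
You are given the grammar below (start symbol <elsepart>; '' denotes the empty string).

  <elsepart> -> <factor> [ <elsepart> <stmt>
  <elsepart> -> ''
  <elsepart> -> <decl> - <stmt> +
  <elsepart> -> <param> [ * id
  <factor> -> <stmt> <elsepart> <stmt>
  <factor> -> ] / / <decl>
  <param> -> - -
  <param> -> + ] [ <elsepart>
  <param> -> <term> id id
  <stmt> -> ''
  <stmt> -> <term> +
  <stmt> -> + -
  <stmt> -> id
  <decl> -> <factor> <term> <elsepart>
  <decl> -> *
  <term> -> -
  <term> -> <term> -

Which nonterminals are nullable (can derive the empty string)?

{ <elsepart>, <factor>, <stmt> }

Directly nullable (have an ''-production): <elsepart>, <stmt>.
<factor> -> <stmt> <elsepart> <stmt> with every symbol nullable, so <factor> is nullable.
No other nonterminal has a production whose RHS symbols are all nullable.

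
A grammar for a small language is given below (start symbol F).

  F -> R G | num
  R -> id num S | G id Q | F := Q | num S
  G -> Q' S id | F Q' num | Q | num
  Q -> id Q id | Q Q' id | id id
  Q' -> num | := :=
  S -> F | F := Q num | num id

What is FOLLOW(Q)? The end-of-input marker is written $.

In R -> G id Q: Q is at the end, add FOLLOW(R) = { :=, id, num }.
In R -> F := Q: Q is at the end, add FOLLOW(R) = { :=, id, num }.
In G -> Q: Q is at the end, add FOLLOW(G) = { $, :=, id, num }.
In Q -> id Q id: add FIRST(id) = { id }.
In Q -> Q Q' id: add FIRST(Q' id) = { :=, num }.
In S -> F := Q num: add FIRST(num) = { num }.
Union: FOLLOW(Q) = { $, :=, id, num }.

{ $, :=, id, num }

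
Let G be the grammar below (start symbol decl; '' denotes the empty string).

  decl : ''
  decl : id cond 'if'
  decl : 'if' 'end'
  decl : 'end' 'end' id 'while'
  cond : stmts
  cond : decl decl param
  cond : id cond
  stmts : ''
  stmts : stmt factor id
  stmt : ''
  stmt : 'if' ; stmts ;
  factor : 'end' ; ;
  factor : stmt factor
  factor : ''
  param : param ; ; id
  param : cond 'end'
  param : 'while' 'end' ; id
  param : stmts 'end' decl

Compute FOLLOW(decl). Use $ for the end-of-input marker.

decl is the start symbol, so $ ∈ FOLLOW(decl).
In cond : decl decl param: add FIRST(decl param) = { 'end', 'if', 'while', id }.
In cond : decl decl param: add FIRST(param) = { 'end', 'if', 'while', id }.
In param : stmts 'end' decl: decl is at the end, add FOLLOW(param) = { 'end', 'if', ; }.
Union: FOLLOW(decl) = { $, 'end', 'if', 'while', ;, id }.

{ $, 'end', 'if', 'while', ;, id }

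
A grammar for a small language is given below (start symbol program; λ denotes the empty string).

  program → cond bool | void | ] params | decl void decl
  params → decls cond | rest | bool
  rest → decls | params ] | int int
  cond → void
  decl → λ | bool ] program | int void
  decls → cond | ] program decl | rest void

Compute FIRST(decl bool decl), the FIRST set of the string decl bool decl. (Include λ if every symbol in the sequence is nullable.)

{ bool, int }

Add FIRST(decl)\{λ} = { bool, int }; decl is nullable, continue.
bool is a terminal; add {bool} and stop.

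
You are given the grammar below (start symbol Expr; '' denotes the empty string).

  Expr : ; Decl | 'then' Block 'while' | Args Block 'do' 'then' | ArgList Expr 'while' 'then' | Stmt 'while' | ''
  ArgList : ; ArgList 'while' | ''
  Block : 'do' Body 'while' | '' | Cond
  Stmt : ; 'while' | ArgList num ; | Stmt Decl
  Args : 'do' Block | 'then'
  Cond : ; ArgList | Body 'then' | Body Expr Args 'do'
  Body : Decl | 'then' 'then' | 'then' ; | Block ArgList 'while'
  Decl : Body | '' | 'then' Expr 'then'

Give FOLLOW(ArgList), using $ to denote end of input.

In Expr : ArgList Expr 'while' 'then': add FIRST(Expr 'while' 'then') = { 'do', 'then', 'while', ;, num }.
In ArgList : ; ArgList 'while': add FIRST('while') = { 'while' }.
In Stmt : ArgList num ;: add FIRST(num ;) = { num }.
In Cond : ; ArgList: ArgList is at the end, add FOLLOW(Cond) = { 'do', 'then', 'while', ;, num }.
In Body : Block ArgList 'while': add FIRST('while') = { 'while' }.
Union: FOLLOW(ArgList) = { 'do', 'then', 'while', ;, num }.

{ 'do', 'then', 'while', ;, num }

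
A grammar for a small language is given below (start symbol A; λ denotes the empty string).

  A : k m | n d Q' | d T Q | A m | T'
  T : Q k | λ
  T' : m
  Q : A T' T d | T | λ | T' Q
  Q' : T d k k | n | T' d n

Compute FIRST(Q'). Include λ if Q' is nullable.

{ d, k, m, n }

From Q' : T d k k: T nullable, take FIRST(T) ∪ {d} = { d, k, m, n }.
Q' : n contributes {n}.
From Q' : T' d n: add FIRST(T') = { m }.
Union: FIRST(Q') = { d, k, m, n }.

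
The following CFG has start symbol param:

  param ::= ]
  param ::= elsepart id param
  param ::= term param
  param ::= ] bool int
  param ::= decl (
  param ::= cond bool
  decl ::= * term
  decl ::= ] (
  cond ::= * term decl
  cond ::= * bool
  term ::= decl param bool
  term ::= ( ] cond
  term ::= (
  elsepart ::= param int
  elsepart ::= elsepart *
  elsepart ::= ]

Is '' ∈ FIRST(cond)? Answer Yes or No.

No

No nonterminal in this grammar is nullable.
No production of cond has an RHS whose symbols are all nullable, so cond is not nullable.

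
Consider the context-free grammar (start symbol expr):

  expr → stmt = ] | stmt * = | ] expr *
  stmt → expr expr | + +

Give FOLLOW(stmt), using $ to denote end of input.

{ *, = }

In expr → stmt = ]: add FIRST(= ]) = { = }.
In expr → stmt * =: add FIRST(* =) = { * }.
Union: FOLLOW(stmt) = { *, = }.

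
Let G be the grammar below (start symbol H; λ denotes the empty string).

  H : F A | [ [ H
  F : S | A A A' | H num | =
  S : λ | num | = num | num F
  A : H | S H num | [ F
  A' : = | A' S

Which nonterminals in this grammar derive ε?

Directly nullable (have an λ-production): S.
F : S with every symbol nullable, so F is nullable.
No other nonterminal has a production whose RHS symbols are all nullable.

{ F, S }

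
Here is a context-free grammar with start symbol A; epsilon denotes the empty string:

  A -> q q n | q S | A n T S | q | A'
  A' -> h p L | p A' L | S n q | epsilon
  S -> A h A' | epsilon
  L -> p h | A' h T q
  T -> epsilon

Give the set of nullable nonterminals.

{ A, A', S, T }

Directly nullable (have an epsilon-production): A', S, T.
A -> A' with every symbol nullable, so A is nullable.
No other nonterminal has a production whose RHS symbols are all nullable.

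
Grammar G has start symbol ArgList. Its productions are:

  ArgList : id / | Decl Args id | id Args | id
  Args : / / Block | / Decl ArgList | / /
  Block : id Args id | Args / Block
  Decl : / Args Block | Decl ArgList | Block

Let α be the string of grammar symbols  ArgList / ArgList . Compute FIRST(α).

{ /, id }

Add FIRST(ArgList) = { /, id }; ArgList is not nullable, stop.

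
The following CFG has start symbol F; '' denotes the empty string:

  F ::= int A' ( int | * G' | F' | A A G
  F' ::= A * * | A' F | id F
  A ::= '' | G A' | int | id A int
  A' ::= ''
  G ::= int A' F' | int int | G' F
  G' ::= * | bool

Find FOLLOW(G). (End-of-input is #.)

In F ::= A A G: G is at the end, add FOLLOW(F) = { #, *, bool, id, int }.
In A ::= G A': add FIRST(A')\{''} = {  }.
  Since A' is nullable, also add FOLLOW(A) = { *, bool, id, int }.
Union: FOLLOW(G) = { #, *, bool, id, int }.

{ #, *, bool, id, int }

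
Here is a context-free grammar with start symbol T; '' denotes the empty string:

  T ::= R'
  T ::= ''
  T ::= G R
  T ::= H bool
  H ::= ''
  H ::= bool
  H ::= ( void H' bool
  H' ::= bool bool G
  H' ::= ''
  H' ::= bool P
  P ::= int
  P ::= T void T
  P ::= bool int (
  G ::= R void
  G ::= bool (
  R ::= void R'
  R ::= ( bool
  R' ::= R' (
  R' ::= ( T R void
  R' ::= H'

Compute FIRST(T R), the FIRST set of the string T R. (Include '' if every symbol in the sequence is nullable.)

Add FIRST(T)\{''} = { (, bool, void }; T is nullable, continue.
Add FIRST(R) = { (, void }; R is not nullable, stop.

{ (, bool, void }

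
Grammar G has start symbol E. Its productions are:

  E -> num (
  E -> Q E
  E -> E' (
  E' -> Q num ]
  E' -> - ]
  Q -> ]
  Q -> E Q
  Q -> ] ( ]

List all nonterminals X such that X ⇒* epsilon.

{ } (none)

No nonterminal has an empty production or an RHS whose symbols are all nullable.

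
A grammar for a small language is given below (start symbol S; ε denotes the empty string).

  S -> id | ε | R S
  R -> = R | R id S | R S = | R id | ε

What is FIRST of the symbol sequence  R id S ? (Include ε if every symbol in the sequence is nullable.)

Add FIRST(R)\{ε} = { =, id }; R is nullable, continue.
id is a terminal; add {id} and stop.

{ =, id }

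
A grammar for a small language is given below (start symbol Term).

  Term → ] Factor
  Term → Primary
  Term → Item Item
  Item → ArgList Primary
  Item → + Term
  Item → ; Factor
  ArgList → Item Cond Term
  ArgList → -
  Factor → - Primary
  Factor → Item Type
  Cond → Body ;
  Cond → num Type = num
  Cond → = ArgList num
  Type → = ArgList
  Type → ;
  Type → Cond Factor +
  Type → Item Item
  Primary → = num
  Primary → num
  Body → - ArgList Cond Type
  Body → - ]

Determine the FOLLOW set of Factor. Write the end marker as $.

In Term → ] Factor: Factor is at the end, add FOLLOW(Term) = { $, +, -, ;, =, num }.
In Item → ; Factor: Factor is at the end, add FOLLOW(Item) = { $, +, -, ;, =, num }.
In Type → Cond Factor +: add FIRST(+) = { + }.
Union: FOLLOW(Factor) = { $, +, -, ;, =, num }.

{ $, +, -, ;, =, num }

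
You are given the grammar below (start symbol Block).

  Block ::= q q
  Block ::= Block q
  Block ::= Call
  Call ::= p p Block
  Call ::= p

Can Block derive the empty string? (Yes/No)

No nonterminal in this grammar is nullable.
No production of Block has an RHS whose symbols are all nullable, so Block is not nullable.

No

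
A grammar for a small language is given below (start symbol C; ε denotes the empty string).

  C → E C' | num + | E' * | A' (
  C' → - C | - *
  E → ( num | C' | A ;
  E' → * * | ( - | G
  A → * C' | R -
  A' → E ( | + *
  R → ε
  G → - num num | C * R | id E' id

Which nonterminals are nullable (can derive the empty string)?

{ R }

Directly nullable (have an ε-production): R.
No other nonterminal has a production whose RHS symbols are all nullable.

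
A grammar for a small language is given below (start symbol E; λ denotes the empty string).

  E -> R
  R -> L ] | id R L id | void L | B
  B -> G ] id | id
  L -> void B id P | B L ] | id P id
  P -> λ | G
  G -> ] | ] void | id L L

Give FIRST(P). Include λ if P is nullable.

{ ], id, λ }

P -> λ contributes λ.
From P -> G: add FIRST(G) = { ], id }.
Union: FIRST(P) = { ], id, λ }.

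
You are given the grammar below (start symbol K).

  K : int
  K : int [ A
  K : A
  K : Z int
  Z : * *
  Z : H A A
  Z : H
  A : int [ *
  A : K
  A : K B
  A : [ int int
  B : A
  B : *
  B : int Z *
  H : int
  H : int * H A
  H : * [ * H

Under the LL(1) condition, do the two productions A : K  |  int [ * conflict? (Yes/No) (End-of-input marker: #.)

Yes

FIRST(K) = { *, [, int } and FIRST(int [ *) = { int }.
Both contain int, so the two alternatives are not disjoint — LL(1) conflict.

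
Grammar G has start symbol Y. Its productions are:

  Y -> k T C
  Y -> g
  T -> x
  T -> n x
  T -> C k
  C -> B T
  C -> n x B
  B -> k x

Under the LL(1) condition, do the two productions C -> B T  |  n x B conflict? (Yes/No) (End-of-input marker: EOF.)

No

FIRST(B T) = { k } and FIRST(n x B) = { n }.
The FIRST sets are disjoint and neither alternative is nullable — no conflict.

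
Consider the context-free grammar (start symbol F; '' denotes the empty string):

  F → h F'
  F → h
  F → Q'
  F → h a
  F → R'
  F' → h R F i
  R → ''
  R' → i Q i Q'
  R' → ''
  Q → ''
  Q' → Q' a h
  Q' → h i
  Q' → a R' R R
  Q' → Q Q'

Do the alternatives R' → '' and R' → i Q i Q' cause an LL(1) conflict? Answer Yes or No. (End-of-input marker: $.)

Yes

FIRST('') = { '' } and FIRST(i Q i Q') = { i }.
The first alternative is nullable and FOLLOW(R') = { $, a, i } shares i with FIRST of the second — conflict.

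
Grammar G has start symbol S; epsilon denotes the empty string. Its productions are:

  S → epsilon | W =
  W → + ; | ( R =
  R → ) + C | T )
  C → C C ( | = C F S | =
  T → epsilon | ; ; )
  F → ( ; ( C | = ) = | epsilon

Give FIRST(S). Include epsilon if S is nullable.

{ (, +, epsilon }

S → epsilon contributes epsilon.
From S → W =: add FIRST(W) = { (, + }.
Union: FIRST(S) = { (, +, epsilon }.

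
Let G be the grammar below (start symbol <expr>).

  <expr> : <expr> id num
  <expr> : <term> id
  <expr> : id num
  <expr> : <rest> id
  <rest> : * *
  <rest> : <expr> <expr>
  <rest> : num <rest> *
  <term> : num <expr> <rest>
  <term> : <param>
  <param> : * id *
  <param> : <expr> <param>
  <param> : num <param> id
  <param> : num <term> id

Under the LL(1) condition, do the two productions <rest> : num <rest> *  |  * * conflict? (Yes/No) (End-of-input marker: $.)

No

FIRST(num <rest> *) = { num } and FIRST(* *) = { * }.
The FIRST sets are disjoint and neither alternative is nullable — no conflict.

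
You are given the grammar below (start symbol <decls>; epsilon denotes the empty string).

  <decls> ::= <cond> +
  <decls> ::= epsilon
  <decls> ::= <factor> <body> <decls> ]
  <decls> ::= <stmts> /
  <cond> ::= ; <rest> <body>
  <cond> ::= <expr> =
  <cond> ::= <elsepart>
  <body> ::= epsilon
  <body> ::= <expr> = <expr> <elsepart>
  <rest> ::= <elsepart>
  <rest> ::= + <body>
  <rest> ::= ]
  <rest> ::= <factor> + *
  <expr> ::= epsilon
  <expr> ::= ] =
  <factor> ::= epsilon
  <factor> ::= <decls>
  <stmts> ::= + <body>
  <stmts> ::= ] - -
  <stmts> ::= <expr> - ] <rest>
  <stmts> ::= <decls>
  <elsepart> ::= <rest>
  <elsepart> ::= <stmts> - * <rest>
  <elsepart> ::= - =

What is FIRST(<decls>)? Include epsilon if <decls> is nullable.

From <decls> ::= <cond> +: add FIRST(<cond>) = { +, -, /, ;, =, ] }.
<decls> ::= epsilon contributes epsilon.
From <decls> ::= <factor> <body> <decls> ]: <factor>, <body>, <decls> nullable, take FIRST(<factor>) ∪ FIRST(<body>) ∪ FIRST(<decls>) ∪ {]} = { +, -, /, ;, =, ] }.
From <decls> ::= <stmts> /: <stmts> nullable, take FIRST(<stmts>) ∪ {/} = { +, -, /, ;, =, ] }.
Union: FIRST(<decls>) = { +, -, /, ;, =, ], epsilon }.

{ +, -, /, ;, =, ], epsilon }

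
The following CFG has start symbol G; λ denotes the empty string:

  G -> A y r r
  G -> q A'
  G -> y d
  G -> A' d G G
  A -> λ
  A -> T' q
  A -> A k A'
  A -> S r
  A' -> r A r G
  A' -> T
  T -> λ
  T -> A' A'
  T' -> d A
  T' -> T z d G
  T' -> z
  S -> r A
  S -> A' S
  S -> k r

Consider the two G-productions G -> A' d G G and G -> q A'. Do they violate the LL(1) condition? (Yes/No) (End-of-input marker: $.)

FIRST(A' d G G) = { d, r } and FIRST(q A') = { q }.
The FIRST sets are disjoint and neither alternative is nullable — no conflict.

No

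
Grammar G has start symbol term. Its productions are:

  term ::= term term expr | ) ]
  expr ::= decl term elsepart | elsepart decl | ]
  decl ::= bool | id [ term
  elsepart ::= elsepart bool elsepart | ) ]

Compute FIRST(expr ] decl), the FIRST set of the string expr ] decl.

Add FIRST(expr) = { ), ], bool, id }; expr is not nullable, stop.

{ ), ], bool, id }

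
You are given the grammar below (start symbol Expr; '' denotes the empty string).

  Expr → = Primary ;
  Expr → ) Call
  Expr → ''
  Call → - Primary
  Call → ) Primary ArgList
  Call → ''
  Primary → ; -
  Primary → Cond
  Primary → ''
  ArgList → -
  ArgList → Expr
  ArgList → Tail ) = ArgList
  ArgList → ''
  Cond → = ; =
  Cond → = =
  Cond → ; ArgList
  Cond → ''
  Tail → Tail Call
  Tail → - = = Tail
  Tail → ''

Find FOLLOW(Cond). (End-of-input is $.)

{ $, ), -, ;, = }

In Primary → Cond: Cond is at the end, add FOLLOW(Primary) = { $, ), -, ;, = }.
Union: FOLLOW(Cond) = { $, ), -, ;, = }.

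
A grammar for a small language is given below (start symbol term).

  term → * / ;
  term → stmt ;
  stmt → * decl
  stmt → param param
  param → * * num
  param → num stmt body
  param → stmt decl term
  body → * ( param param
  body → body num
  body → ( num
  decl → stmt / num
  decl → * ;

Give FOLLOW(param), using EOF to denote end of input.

In stmt → param param: add FIRST(param) = { *, num }.
In stmt → param param: param is at the end, add FOLLOW(stmt) = { (, *, /, ;, num }.
In body → * ( param param: add FIRST(param) = { *, num }.
In body → * ( param param: param is at the end, add FOLLOW(body) = { (, *, /, ;, num }.
Union: FOLLOW(param) = { (, *, /, ;, num }.

{ (, *, /, ;, num }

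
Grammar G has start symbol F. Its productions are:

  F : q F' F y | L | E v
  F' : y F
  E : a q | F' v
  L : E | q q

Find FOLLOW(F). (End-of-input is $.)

{ $, a, q, v, y }

F is the start symbol, so $ ∈ FOLLOW(F).
In F : q F' F y: add FIRST(y) = { y }.
In F' : y F: F is at the end, add FOLLOW(F') = { a, q, v, y }.
Union: FOLLOW(F) = { $, a, q, v, y }.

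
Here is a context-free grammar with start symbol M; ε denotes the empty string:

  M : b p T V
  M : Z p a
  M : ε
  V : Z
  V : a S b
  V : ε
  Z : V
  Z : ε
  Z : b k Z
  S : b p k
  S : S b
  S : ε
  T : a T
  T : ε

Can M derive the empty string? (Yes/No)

M has an ε-production, so M ⇒ ε.

Yes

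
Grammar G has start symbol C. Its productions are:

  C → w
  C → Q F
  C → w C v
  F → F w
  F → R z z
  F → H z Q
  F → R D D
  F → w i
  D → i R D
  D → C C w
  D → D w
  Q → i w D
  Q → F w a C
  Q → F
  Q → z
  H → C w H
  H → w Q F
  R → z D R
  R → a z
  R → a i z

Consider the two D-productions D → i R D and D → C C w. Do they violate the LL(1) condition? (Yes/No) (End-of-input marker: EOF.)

FIRST(i R D) = { i } and FIRST(C C w) = { a, i, w, z }.
Both contain i, so the two alternatives are not disjoint — LL(1) conflict.

Yes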